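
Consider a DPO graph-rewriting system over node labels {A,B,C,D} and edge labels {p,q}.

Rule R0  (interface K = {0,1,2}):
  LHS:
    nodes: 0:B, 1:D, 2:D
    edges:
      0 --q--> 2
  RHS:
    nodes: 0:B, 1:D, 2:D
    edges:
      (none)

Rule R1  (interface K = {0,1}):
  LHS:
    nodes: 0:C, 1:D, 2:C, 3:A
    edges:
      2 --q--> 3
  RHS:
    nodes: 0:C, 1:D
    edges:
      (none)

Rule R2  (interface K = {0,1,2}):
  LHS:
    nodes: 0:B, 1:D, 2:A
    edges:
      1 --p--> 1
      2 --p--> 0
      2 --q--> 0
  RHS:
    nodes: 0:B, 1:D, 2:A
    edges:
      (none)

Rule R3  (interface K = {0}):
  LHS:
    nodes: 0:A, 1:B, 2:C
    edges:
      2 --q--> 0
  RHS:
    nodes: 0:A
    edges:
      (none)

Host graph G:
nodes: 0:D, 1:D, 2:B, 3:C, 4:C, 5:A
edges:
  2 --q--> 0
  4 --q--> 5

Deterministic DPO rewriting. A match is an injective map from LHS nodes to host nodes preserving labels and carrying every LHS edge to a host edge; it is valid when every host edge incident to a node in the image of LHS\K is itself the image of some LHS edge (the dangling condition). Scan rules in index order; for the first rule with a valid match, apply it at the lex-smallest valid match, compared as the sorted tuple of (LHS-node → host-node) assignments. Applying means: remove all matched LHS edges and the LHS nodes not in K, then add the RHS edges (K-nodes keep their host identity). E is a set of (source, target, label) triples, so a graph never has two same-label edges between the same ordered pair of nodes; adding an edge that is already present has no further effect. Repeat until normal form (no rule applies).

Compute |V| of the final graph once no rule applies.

[0] host  ⇒  6 nodes, 2 edges  {2-q->0 4-q->5}
[1] R0 @ {0↦2, 1↦1, 2↦0}  ⇒  6 nodes, 1 edges  {4-q->5}
[2] R1 @ {0↦3, 1↦0, 2↦4, 3↦5}  ⇒  4 nodes, 0 edges  {∅}
final graph: no rule applies after step 2
NF nodes: {0:D, 1:D, 2:B, 3:C}

Answer: 4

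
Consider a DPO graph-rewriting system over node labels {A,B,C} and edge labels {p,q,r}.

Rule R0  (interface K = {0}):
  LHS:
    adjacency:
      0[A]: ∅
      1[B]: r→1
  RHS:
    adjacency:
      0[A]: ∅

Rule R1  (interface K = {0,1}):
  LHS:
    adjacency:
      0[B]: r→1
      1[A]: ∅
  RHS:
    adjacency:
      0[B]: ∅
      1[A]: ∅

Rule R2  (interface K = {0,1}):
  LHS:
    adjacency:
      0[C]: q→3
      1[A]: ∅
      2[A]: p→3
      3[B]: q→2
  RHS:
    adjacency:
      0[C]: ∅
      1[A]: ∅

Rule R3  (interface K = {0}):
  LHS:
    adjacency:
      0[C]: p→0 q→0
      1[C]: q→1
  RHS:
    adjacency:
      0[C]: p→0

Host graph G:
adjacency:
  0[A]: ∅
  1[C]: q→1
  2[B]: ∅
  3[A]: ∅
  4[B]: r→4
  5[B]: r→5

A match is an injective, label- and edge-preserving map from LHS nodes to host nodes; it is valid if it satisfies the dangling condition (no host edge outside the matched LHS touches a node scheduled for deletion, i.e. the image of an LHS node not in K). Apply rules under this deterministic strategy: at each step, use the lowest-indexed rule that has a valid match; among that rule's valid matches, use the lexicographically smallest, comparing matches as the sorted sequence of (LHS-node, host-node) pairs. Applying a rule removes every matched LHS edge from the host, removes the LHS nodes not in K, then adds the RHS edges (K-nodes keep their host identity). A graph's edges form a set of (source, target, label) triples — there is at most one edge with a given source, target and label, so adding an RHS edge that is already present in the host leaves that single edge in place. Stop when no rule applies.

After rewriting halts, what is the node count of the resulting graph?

initial: |V|=6 |E|=3  E = 1-q->1 4-r->4 5-r->5
step 1: apply R0 at {0↦0, 1↦4}  → |V|=5 |E|=2  E = 1-q->1 5-r->5
step 2: apply R0 at {0↦0, 1↦5}  → |V|=4 |E|=1  E = 1-q->1
final graph: no rule applies after step 2
NF nodes: {0:A, 1:C, 2:B, 3:A}

Answer: 4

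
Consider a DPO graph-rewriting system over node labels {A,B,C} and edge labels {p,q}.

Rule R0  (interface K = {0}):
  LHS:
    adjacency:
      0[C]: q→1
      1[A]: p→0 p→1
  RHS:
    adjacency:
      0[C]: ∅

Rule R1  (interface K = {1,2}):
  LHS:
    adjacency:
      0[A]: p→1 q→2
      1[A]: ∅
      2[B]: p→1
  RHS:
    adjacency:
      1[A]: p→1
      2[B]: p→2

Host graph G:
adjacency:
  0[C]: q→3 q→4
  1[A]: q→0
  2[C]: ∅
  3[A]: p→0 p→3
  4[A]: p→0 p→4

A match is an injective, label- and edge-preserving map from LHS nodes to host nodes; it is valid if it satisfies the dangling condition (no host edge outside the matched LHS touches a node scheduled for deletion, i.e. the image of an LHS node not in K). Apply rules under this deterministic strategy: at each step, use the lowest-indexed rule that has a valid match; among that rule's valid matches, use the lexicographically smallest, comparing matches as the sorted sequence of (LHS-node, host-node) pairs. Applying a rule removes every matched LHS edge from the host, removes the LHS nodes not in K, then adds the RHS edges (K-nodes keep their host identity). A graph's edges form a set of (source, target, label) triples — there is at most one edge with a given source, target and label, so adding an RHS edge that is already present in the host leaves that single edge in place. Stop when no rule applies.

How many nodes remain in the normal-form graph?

Answer: 3

Steps:
start.  V:5 E:7  edges: 0-q->3 0-q->4 1-q->0 3-p->0 3-p->3 4-p->0 4-p->4
1. fire R0 via {0↦0, 1↦3}  →  V:4 E:4  edges: 0-q->4 1-q->0 4-p->0 4-p->4
2. fire R0 via {0↦0, 1↦4}  →  V:3 E:1  edges: 1-q->0
final graph: no rule applies after step 2
NF nodes: {0:C, 1:A, 2:C}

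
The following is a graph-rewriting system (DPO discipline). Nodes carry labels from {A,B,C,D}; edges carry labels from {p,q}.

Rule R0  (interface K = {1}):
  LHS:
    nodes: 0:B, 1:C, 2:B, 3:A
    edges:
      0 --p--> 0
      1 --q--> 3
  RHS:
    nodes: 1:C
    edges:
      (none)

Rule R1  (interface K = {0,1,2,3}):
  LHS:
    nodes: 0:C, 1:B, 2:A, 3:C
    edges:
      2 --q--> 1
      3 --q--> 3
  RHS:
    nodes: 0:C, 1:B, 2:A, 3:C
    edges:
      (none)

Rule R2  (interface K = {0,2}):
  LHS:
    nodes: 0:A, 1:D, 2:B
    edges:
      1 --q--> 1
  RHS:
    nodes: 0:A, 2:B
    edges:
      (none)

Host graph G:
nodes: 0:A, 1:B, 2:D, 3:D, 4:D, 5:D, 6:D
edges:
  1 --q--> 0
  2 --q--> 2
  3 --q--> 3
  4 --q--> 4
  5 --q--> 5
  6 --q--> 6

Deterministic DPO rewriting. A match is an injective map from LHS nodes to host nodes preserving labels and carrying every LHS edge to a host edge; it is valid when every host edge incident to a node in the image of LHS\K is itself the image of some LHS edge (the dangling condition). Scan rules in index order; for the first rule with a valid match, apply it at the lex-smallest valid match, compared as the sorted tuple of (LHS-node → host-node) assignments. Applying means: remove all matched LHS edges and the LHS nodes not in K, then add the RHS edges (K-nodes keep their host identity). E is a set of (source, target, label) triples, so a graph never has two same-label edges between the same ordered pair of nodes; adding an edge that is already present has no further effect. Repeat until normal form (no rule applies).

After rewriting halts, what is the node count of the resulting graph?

Answer: 2

Derivation:
start.  V:7 E:6  edges: 1-q->0 2-q->2 3-q->3 4-q->4 5-q->5 6-q->6
1. fire R2 via {0↦0, 1↦2, 2↦1}  →  V:6 E:5  edges: 1-q->0 3-q->3 4-q->4 5-q->5 6-q->6
2. fire R2 via {0↦0, 1↦3, 2↦1}  →  V:5 E:4  edges: 1-q->0 4-q->4 5-q->5 6-q->6
3. fire R2 via {0↦0, 1↦4, 2↦1}  →  V:4 E:3  edges: 1-q->0 5-q->5 6-q->6
4. fire R2 via {0↦0, 1↦5, 2↦1}  →  V:3 E:2  edges: 1-q->0 6-q->6
5. fire R2 via {0↦0, 1↦6, 2↦1}  →  V:2 E:1  edges: 1-q->0
normal form: no rule applies after step 5
NF nodes: {0:A, 1:B}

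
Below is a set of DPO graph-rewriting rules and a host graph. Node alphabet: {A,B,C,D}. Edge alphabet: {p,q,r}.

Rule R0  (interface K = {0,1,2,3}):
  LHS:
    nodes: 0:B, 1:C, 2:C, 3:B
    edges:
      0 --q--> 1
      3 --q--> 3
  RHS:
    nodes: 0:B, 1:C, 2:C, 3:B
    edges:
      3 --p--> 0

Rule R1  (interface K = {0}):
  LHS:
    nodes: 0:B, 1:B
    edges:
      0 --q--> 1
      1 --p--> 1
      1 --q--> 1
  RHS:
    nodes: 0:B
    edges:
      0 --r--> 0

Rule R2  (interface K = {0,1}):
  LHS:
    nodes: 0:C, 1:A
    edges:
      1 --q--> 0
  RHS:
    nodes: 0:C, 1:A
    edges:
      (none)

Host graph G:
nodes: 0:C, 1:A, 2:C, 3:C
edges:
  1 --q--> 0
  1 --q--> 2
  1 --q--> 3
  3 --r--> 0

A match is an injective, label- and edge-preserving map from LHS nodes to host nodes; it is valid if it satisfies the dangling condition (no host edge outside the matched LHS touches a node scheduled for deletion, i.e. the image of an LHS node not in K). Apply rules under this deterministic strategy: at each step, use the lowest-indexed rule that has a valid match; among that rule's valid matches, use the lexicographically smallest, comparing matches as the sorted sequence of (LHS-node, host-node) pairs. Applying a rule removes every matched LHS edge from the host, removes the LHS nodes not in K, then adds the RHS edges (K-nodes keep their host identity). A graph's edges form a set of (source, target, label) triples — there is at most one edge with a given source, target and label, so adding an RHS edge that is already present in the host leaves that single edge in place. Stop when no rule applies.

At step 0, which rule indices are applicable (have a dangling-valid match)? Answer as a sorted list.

Answer: [R2]

Rewrite trace:
R0: no valid match — LHS pattern not found
R1: no valid match — LHS pattern not found
R2: 3 valid matches — {0↦0, 1↦1}, {0↦2, 1↦1}, {0↦3, 1↦1}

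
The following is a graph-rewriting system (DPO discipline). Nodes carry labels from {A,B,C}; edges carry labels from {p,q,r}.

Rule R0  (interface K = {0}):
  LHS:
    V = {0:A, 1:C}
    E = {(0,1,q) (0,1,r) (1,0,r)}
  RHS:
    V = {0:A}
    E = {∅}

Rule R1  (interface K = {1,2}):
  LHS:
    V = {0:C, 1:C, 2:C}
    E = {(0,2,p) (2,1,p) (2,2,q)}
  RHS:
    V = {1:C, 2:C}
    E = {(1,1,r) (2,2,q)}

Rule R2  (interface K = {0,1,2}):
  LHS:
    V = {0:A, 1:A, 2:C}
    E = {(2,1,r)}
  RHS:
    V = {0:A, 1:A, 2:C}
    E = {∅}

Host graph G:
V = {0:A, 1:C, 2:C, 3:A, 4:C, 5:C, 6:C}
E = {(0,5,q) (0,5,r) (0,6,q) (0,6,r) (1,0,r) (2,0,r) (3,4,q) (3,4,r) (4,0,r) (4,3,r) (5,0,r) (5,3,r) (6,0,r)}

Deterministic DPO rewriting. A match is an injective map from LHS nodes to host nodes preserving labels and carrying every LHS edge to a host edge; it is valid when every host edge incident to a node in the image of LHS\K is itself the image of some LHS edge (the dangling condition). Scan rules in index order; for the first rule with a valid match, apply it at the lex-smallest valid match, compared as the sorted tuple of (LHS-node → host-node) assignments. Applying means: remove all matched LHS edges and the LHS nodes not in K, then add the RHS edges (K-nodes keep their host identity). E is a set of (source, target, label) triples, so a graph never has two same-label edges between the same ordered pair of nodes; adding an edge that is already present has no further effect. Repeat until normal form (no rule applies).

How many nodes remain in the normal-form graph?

initial: |V|=7 |E|=13  E = 0-q->5 0-r->5 0-q->6 0-r->6 1-r->0 2-r->0 3-q->4 3-r->4 4-r->0 4-r->3 5-r->0 5-r->3 6-r->0
step 1: apply R0 at {0↦0, 1↦6}  → |V|=6 |E|=10  E = 0-q->5 0-r->5 1-r->0 2-r->0 3-q->4 3-r->4 4-r->0 4-r->3 5-r->0 5-r->3
step 2: apply R2 at {0↦0, 1↦3, 2↦4}  → |V|=6 |E|=9  E = 0-q->5 0-r->5 1-r->0 2-r->0 3-q->4 3-r->4 4-r->0 5-r->0 5-r->3
step 3: apply R2 at {0↦0, 1↦3, 2↦5}  → |V|=6 |E|=8  E = 0-q->5 0-r->5 1-r->0 2-r->0 3-q->4 3-r->4 4-r->0 5-r->0
step 4: apply R0 at {0↦0, 1↦5}  → |V|=5 |E|=5  E = 1-r->0 2-r->0 3-q->4 3-r->4 4-r->0
step 5: apply R2 at {0↦3, 1↦0, 2↦1}  → |V|=5 |E|=4  E = 2-r->0 3-q->4 3-r->4 4-r->0
step 6: apply R2 at {0↦3, 1↦0, 2↦2}  → |V|=5 |E|=3  E = 3-q->4 3-r->4 4-r->0
step 7: apply R2 at {0↦3, 1↦0, 2↦4}  → |V|=5 |E|=2  E = 3-q->4 3-r->4
final graph: no rule applies after step 7
NF nodes: {0:A, 1:C, 2:C, 3:A, 4:C}

Answer: 5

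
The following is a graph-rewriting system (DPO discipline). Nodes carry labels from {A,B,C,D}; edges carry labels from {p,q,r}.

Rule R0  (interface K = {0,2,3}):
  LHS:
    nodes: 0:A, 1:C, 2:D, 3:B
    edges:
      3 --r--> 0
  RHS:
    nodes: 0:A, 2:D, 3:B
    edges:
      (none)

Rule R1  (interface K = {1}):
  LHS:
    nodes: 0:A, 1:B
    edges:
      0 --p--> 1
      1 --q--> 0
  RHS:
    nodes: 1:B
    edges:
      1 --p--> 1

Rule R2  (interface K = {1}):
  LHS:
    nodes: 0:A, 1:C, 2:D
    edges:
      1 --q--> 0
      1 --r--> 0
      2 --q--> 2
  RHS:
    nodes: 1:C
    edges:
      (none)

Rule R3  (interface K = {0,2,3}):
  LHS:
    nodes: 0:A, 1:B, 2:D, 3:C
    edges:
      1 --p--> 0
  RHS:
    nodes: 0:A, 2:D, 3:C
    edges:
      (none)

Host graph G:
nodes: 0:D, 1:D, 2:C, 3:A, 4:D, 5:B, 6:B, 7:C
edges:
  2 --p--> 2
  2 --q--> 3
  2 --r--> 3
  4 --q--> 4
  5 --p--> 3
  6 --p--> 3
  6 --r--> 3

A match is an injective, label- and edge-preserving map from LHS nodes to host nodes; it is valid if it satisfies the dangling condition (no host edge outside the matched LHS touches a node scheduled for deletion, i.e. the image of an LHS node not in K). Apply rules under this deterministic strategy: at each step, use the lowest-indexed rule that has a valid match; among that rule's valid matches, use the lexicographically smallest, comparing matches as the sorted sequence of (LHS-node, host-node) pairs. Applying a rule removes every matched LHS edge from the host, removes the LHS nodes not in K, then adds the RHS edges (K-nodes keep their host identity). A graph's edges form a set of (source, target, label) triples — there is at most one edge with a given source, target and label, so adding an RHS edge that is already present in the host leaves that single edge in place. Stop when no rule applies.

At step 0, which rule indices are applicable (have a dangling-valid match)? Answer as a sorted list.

R0: 3 valid matches — {0↦3, 1↦7, 2↦0, 3↦6}, {0↦3, 1↦7, 2↦1, 3↦6}, {0↦3, 1↦7, 2↦4, 3↦6}
R1: no valid match — LHS pattern not found
R2: no valid match — 1 raw match, all fail dangling condition
R3: 6 valid matches — {0↦3, 1↦5, 2↦0, 3↦2}, {0↦3, 1↦5, 2↦0, 3↦7}, {0↦3, 1↦5, 2↦1, 3↦2} (+3 more)

Answer: [R0,R3]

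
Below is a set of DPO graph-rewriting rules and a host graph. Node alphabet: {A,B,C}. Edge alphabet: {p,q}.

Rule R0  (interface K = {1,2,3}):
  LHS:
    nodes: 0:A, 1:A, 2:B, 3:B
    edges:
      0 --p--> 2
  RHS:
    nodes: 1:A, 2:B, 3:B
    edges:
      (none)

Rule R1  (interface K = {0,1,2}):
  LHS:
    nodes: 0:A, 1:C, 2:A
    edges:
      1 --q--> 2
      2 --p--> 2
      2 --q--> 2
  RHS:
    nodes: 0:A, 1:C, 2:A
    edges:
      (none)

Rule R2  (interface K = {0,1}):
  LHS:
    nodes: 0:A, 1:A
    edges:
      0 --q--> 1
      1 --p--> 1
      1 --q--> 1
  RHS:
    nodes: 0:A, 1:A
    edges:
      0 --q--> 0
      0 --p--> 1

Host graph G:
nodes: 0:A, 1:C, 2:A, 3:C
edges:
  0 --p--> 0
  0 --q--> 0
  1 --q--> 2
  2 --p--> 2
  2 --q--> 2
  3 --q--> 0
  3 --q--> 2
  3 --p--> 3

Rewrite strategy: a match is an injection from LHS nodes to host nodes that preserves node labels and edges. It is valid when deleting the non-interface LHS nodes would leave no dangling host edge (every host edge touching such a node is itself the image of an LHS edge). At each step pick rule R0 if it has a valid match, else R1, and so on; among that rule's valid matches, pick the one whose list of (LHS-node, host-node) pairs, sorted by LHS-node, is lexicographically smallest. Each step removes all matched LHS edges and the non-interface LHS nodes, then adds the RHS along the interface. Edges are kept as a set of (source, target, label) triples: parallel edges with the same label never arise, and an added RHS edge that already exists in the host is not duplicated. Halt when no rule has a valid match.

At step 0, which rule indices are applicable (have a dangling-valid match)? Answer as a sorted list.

R0: no valid match — LHS pattern not found
R1: 3 valid matches — {0↦0, 1↦1, 2↦2}, {0↦0, 1↦3, 2↦2}, {0↦2, 1↦3, 2↦0}
R2: no valid match — LHS pattern not found

Answer: [R1]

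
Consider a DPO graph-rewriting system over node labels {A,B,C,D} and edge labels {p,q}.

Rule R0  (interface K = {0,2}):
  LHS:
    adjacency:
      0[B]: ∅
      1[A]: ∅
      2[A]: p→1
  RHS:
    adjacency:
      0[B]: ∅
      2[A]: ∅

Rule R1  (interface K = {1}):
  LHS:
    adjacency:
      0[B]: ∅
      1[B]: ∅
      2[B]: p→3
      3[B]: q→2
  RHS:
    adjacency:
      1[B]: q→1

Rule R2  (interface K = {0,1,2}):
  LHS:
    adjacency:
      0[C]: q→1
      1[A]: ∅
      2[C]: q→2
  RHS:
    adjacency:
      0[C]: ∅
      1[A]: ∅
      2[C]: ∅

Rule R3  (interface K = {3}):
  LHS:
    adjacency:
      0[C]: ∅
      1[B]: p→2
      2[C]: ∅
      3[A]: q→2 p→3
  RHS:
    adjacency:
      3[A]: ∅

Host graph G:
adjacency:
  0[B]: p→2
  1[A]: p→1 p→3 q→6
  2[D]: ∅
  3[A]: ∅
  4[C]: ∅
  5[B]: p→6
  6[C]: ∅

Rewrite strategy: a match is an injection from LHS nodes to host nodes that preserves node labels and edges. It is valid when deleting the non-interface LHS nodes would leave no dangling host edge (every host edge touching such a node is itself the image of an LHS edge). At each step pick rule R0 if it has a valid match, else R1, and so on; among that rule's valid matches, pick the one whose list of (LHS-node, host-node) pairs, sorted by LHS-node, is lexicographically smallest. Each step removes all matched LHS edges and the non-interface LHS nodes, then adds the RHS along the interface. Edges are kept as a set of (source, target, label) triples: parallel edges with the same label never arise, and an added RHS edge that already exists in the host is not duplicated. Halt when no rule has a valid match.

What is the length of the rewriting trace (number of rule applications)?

Answer: 2

Steps:
start.  V:7 E:5  edges: 0-p->2 1-p->1 1-p->3 1-q->6 5-p->6
1. fire R0 via {0↦0, 1↦3, 2↦1}  →  V:6 E:4  edges: 0-p->2 1-p->1 1-q->6 5-p->6
2. fire R3 via {0↦4, 1↦5, 2↦6, 3↦1}  →  V:3 E:1  edges: 0-p->2
normal form: no rule applies after step 2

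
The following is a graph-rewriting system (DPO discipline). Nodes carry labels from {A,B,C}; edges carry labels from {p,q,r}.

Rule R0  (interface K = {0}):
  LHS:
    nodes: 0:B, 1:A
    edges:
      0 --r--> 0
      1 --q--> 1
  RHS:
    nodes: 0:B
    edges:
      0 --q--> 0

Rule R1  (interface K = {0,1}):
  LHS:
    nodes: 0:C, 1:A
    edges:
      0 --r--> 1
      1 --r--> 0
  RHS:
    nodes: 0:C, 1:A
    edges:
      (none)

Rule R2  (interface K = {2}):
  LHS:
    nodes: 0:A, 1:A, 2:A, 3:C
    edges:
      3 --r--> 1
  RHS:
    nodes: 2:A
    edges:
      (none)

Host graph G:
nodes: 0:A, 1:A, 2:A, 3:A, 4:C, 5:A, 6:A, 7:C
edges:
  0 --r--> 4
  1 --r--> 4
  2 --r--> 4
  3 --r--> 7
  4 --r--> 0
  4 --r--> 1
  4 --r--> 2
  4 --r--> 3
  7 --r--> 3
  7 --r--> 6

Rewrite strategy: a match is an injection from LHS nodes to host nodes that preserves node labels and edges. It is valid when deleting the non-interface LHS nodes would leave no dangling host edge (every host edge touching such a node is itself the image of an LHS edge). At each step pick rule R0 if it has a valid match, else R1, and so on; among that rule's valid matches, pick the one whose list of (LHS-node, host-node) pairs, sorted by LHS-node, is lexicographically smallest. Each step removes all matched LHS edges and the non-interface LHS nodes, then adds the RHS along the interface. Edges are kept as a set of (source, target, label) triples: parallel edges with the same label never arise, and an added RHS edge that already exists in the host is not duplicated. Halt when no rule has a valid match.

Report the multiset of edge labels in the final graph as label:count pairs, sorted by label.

Answer: (no edges)

Steps:
start.  V:8 E:10  edges: 0-r->4 1-r->4 2-r->4 3-r->7 4-r->0 4-r->1 4-r->2 4-r->3 7-r->3 7-r->6
1. fire R1 via {0↦4, 1↦0}  →  V:8 E:8  edges: 1-r->4 2-r->4 3-r->7 4-r->1 4-r->2 4-r->3 7-r->3 7-r->6
2. fire R1 via {0↦4, 1↦1}  →  V:8 E:6  edges: 2-r->4 3-r->7 4-r->2 4-r->3 7-r->3 7-r->6
3. fire R1 via {0↦4, 1↦2}  →  V:8 E:4  edges: 3-r->7 4-r->3 7-r->3 7-r->6
4. fire R1 via {0↦7, 1↦3}  →  V:8 E:2  edges: 4-r->3 7-r->6
5. fire R2 via {0↦0, 1↦3, 2↦1, 3↦4}  →  V:5 E:1  edges: 7-r->6
6. fire R2 via {0↦1, 1↦6, 2↦2, 3↦7}  →  V:2 E:0  edges: ∅
halt: no rule applies after step 6
NF edges: []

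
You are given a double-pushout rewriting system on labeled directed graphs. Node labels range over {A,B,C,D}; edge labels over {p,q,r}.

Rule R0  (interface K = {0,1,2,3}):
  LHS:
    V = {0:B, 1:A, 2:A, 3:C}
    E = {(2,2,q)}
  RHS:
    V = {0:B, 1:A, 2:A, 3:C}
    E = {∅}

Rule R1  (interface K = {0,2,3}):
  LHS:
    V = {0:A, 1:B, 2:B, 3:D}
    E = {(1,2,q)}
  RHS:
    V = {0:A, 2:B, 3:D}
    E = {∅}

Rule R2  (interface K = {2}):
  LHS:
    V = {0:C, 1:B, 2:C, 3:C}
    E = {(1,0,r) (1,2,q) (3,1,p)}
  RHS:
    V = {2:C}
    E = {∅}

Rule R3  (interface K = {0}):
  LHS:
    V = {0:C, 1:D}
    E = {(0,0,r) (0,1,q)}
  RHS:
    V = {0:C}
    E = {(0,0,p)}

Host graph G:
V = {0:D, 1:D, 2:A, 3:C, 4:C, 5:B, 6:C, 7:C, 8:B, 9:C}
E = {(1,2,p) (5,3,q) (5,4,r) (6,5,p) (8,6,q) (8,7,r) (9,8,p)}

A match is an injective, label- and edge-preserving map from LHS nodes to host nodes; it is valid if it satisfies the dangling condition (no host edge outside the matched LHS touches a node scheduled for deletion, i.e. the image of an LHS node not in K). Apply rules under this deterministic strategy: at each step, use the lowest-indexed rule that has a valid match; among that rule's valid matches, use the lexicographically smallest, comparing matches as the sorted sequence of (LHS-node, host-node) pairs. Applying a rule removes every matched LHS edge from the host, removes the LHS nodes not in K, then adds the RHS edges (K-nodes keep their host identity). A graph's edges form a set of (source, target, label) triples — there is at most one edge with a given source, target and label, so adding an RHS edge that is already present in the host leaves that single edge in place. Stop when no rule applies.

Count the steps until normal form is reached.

Answer: 2

Rewrite trace:
start.  V:10 E:7  edges: 1-p->2 5-q->3 5-r->4 6-p->5 8-q->6 8-r->7 9-p->8
1. fire R2 via {0↦7, 1↦8, 2↦6, 3↦9}  →  V:7 E:4  edges: 1-p->2 5-q->3 5-r->4 6-p->5
2. fire R2 via {0↦4, 1↦5, 2↦3, 3↦6}  →  V:4 E:1  edges: 1-p->2
final graph: no rule applies after step 2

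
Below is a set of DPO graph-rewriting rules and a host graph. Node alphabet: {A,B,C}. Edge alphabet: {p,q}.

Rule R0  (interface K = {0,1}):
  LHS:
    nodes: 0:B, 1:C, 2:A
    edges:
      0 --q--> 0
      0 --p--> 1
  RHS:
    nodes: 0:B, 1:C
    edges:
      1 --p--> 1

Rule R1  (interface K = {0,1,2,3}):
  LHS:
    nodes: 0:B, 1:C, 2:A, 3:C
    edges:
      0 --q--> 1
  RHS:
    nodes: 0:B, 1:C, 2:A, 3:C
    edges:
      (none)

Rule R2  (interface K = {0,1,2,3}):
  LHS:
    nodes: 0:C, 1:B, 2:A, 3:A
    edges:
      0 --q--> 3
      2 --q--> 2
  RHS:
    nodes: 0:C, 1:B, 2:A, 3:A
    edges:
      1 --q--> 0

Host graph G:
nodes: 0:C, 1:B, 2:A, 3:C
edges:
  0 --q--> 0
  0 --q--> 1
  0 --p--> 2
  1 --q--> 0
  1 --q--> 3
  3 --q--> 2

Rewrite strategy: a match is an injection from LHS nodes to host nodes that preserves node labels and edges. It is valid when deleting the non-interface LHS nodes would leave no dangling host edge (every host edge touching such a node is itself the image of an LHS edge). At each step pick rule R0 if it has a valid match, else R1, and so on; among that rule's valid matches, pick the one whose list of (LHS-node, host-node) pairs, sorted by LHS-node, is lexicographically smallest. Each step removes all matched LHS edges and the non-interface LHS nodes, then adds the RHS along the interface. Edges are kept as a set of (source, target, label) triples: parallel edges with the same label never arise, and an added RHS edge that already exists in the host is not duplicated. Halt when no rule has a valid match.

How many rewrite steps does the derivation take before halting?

Answer: 2

Rewrite trace:
[0] host  ⇒  4 nodes, 6 edges  {0-q->0 0-q->1 0-p->2 1-q->0 1-q->3 3-q->2}
[1] R1 @ {0↦1, 1↦0, 2↦2, 3↦3}  ⇒  4 nodes, 5 edges  {0-q->0 0-q->1 0-p->2 1-q->3 3-q->2}
[2] R1 @ {0↦1, 1↦3, 2↦2, 3↦0}  ⇒  4 nodes, 4 edges  {0-q->0 0-q->1 0-p->2 3-q->2}
halt: no rule applies after step 2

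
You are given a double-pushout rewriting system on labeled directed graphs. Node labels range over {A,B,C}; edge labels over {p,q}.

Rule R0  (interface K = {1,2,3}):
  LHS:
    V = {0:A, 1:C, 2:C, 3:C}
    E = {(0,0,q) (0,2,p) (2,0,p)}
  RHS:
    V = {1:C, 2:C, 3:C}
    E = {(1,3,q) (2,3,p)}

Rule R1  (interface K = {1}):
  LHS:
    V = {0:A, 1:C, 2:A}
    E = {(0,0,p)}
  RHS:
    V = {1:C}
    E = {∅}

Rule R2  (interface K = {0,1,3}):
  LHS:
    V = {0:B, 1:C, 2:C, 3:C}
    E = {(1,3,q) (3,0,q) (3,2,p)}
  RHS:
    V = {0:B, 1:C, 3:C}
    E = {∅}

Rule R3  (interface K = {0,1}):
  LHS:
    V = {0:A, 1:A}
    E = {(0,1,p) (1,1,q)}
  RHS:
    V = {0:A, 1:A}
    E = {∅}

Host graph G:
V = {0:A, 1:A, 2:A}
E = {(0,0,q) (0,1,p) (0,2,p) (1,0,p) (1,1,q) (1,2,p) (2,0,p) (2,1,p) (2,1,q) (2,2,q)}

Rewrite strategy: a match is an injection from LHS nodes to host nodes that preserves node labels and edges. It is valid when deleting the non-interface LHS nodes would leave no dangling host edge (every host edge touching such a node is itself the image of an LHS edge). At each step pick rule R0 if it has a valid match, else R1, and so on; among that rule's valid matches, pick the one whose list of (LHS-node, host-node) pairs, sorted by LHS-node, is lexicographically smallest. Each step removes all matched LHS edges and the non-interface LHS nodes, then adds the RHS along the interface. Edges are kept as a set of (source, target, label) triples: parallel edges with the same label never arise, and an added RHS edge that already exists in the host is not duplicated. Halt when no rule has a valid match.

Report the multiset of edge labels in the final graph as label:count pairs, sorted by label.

initial: |V|=3 |E|=10  E = 0-q->0 0-p->1 0-p->2 1-p->0 1-q->1 1-p->2 2-p->0 2-p->1 2-q->1 2-q->2
step 1: apply R3 at {0↦0, 1↦1}  → |V|=3 |E|=8  E = 0-q->0 0-p->2 1-p->0 1-p->2 2-p->0 2-p->1 2-q->1 2-q->2
step 2: apply R3 at {0↦0, 1↦2}  → |V|=3 |E|=6  E = 0-q->0 1-p->0 1-p->2 2-p->0 2-p->1 2-q->1
step 3: apply R3 at {0↦1, 1↦0}  → |V|=3 |E|=4  E = 1-p->2 2-p->0 2-p->1 2-q->1
normal form: no rule applies after step 3
NF edges: [(1, 2, 'p'), (2, 0, 'p'), (2, 1, 'p'), (2, 1, 'q')]

Answer: p:3 q:1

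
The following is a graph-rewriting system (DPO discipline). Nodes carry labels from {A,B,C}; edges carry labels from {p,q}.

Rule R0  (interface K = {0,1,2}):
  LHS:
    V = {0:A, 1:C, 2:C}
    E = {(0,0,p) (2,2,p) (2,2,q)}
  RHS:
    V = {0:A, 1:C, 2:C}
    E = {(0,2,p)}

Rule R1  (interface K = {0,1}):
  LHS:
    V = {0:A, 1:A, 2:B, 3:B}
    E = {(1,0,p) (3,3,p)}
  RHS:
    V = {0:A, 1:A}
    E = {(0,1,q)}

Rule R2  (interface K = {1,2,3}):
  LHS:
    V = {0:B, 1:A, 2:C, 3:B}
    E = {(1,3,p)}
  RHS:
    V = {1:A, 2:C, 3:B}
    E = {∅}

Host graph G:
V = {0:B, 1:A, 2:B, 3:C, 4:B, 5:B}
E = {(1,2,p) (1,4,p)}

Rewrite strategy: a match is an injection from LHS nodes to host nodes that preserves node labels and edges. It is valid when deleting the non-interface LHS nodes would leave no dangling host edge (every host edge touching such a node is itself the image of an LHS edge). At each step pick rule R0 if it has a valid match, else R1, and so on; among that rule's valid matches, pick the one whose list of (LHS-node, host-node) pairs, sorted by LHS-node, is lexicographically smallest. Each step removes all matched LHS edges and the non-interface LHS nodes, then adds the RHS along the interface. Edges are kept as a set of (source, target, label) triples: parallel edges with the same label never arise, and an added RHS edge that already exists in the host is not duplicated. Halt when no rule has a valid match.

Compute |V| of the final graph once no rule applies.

Answer: 4

Derivation:
start.  V:6 E:2  edges: 1-p->2 1-p->4
1. fire R2 via {0↦0, 1↦1, 2↦3, 3↦2}  →  V:5 E:1  edges: 1-p->4
2. fire R2 via {0↦2, 1↦1, 2↦3, 3↦4}  →  V:4 E:0  edges: ∅
final graph: no rule applies after step 2
NF nodes: {1:A, 3:C, 4:B, 5:B}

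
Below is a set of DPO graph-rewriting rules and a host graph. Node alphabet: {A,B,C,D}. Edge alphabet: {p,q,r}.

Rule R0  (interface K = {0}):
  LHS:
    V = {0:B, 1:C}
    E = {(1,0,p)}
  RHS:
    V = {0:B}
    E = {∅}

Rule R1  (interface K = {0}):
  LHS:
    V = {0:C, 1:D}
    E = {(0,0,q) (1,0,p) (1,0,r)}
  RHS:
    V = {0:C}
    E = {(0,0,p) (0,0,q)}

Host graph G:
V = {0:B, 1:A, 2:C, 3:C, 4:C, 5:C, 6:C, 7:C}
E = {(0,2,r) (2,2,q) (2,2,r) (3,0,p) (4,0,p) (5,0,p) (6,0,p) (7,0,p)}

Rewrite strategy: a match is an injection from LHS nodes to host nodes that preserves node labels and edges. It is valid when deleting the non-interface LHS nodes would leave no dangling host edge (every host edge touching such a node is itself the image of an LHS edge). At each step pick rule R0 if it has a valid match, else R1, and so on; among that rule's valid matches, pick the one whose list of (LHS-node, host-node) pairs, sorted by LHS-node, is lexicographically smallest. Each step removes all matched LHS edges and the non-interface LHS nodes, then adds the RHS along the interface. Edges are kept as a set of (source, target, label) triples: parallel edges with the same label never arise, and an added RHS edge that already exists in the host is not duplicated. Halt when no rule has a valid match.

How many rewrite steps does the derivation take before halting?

Answer: 5

Steps:
start.  V:8 E:8  edges: 0-r->2 2-q->2 2-r->2 3-p->0 4-p->0 5-p->0 6-p->0 7-p->0
1. fire R0 via {0↦0, 1↦3}  →  V:7 E:7  edges: 0-r->2 2-q->2 2-r->2 4-p->0 5-p->0 6-p->0 7-p->0
2. fire R0 via {0↦0, 1↦4}  →  V:6 E:6  edges: 0-r->2 2-q->2 2-r->2 5-p->0 6-p->0 7-p->0
3. fire R0 via {0↦0, 1↦5}  →  V:5 E:5  edges: 0-r->2 2-q->2 2-r->2 6-p->0 7-p->0
4. fire R0 via {0↦0, 1↦6}  →  V:4 E:4  edges: 0-r->2 2-q->2 2-r->2 7-p->0
5. fire R0 via {0↦0, 1↦7}  →  V:3 E:3  edges: 0-r->2 2-q->2 2-r->2
normal form: no rule applies after step 5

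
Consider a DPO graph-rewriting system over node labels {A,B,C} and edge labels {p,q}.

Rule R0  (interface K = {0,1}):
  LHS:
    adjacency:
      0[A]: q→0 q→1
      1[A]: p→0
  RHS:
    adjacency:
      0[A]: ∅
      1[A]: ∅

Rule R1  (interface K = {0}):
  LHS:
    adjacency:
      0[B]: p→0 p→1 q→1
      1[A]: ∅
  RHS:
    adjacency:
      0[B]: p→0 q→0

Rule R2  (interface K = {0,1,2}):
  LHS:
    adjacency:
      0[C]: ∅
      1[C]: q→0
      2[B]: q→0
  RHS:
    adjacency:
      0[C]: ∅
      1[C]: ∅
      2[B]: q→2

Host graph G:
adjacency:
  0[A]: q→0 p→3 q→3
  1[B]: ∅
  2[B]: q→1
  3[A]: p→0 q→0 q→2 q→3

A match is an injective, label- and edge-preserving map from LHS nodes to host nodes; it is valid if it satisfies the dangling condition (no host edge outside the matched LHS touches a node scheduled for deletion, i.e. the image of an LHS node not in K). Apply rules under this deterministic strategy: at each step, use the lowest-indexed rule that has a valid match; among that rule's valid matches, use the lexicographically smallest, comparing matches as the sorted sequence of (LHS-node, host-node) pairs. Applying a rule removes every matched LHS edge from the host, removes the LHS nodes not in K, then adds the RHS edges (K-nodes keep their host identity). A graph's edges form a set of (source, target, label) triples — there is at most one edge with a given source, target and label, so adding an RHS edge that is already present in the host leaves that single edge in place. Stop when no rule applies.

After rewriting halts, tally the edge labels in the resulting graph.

Answer: q:2

Derivation:
[0] host  ⇒  4 nodes, 8 edges  {0-q->0 0-p->3 0-q->3 2-q->1 3-p->0 3-q->0 3-q->2 3-q->3}
[1] R0 @ {0↦0, 1↦3}  ⇒  4 nodes, 5 edges  {0-p->3 2-q->1 3-q->0 3-q->2 3-q->3}
[2] R0 @ {0↦3, 1↦0}  ⇒  4 nodes, 2 edges  {2-q->1 3-q->2}
halt: no rule applies after step 2
NF edges: [(2, 1, 'q'), (3, 2, 'q')]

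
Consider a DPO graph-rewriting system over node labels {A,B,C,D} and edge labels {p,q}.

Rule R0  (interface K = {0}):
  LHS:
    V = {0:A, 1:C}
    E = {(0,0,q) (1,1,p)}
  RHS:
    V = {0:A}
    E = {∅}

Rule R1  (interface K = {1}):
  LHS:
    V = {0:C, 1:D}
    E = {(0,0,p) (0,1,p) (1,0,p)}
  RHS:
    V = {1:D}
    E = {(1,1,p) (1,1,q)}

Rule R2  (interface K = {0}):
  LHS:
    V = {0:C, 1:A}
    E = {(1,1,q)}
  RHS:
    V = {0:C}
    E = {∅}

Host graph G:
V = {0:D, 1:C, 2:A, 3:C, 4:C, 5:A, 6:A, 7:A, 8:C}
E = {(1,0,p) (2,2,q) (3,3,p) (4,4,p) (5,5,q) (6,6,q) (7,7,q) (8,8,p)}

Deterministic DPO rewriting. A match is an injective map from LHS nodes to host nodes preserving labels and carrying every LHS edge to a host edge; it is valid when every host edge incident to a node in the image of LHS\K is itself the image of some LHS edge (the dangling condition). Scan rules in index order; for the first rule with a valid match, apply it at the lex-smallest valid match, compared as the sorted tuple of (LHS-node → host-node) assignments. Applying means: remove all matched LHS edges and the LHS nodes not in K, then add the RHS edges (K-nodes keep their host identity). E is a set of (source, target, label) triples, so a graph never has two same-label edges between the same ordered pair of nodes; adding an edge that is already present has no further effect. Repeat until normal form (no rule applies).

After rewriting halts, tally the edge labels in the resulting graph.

Answer: p:1

Rewrite trace:
[0] host  ⇒  9 nodes, 8 edges  {1-p->0 2-q->2 3-p->3 4-p->4 5-q->5 6-q->6 7-q->7 8-p->8}
[1] R0 @ {0↦2, 1↦3}  ⇒  8 nodes, 6 edges  {1-p->0 4-p->4 5-q->5 6-q->6 7-q->7 8-p->8}
[2] R0 @ {0↦5, 1↦4}  ⇒  7 nodes, 4 edges  {1-p->0 6-q->6 7-q->7 8-p->8}
[3] R0 @ {0↦6, 1↦8}  ⇒  6 nodes, 2 edges  {1-p->0 7-q->7}
[4] R2 @ {0↦1, 1↦7}  ⇒  5 nodes, 1 edges  {1-p->0}
final graph: no rule applies after step 4
NF edges: [(1, 0, 'p')]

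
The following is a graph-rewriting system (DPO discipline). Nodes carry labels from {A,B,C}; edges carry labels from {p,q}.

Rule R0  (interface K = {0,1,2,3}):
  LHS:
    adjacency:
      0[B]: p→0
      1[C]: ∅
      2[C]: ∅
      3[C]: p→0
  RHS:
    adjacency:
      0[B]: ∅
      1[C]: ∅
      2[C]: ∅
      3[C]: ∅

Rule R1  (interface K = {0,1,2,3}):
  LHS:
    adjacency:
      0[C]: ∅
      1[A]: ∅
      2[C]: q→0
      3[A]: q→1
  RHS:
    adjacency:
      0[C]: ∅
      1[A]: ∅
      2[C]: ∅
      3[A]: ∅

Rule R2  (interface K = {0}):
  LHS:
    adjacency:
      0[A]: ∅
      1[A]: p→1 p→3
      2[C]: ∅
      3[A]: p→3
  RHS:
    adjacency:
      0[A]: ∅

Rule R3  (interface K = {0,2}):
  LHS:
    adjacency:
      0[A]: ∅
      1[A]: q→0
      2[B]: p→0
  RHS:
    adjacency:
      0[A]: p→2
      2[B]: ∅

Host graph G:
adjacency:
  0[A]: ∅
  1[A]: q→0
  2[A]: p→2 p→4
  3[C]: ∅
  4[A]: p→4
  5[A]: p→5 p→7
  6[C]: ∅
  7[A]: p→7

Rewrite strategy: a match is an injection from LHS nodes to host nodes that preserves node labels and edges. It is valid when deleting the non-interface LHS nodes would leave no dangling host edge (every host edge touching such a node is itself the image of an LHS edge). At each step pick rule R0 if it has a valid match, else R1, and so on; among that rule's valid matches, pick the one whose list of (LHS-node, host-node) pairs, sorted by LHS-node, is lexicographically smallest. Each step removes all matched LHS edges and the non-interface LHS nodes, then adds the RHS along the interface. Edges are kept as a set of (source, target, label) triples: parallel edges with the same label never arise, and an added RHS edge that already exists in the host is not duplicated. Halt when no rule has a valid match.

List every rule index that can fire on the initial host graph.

Answer: [R2]

Derivation:
R0: no valid match — LHS pattern not found
R1: no valid match — LHS pattern not found
R2: 16 valid matches — {0↦0, 1↦2, 2↦3, 3↦4}, {0↦0, 1↦2, 2↦6, 3↦4}, {0↦0, 1↦5, 2↦3, 3↦7} (+13 more)
R3: no valid match — LHS pattern not found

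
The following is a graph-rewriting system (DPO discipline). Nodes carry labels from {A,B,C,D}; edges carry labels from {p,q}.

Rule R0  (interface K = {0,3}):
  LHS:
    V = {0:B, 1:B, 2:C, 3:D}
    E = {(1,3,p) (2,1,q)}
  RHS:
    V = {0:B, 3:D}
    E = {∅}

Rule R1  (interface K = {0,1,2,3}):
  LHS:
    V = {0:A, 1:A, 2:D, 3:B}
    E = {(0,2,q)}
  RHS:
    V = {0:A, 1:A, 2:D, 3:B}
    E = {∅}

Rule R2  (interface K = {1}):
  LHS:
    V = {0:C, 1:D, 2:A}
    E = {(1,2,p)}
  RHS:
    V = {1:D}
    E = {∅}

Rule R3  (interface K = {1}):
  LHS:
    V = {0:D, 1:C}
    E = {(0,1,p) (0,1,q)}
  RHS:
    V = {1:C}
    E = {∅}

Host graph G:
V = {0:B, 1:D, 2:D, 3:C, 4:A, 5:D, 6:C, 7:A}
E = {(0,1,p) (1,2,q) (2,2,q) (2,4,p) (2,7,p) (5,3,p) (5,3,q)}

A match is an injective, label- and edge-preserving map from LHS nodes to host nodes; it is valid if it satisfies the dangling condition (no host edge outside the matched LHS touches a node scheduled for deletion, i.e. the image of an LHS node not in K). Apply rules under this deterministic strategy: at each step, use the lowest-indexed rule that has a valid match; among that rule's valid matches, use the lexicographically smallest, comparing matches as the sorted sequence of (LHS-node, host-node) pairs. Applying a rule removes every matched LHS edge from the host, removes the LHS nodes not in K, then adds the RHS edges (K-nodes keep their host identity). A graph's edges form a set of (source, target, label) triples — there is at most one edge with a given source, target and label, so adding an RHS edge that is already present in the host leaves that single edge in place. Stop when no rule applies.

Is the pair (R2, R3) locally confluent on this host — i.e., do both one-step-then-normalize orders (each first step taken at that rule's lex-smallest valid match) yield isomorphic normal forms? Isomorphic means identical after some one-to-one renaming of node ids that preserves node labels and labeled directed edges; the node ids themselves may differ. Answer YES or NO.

branch R2-first: apply at {0↦6, 1↦2, 2↦4} → |E|=6, then 2 more step(s) → NF |V|=3 |E|=3 V={0:B, 1:D, 2:D} E=0-p->1 1-q->2 2-q->2
branch R3-first: apply at {0↦5, 1↦3} → |E|=5, then 2 more step(s) → NF |V|=3 |E|=3 V={0:B, 1:D, 2:D} E=0-p->1 1-q->2 2-q->2
graphs isomorphic (equal up to label-preserving node renaming)

Answer: YES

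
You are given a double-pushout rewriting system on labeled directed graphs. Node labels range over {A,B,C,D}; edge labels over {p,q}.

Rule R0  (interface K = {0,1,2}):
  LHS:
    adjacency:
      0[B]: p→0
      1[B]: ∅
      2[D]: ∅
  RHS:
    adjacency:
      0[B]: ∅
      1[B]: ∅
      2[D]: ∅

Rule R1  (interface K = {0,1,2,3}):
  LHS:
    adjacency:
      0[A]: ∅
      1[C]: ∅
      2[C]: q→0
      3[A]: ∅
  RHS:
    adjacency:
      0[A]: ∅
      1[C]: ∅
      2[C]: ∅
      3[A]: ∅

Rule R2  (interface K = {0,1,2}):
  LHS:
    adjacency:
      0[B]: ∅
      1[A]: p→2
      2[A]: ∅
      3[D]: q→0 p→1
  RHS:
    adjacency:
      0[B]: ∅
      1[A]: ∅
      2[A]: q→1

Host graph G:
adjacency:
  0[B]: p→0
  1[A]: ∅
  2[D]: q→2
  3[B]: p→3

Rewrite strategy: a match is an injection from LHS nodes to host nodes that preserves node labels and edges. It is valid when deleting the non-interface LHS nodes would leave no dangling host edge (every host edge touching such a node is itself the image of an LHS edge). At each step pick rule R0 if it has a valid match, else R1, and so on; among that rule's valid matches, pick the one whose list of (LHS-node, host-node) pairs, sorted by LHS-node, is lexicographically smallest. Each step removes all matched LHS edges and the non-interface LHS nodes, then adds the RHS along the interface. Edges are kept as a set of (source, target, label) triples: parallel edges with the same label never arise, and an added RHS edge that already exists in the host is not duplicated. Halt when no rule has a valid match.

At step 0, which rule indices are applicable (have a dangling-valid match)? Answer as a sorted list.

Answer: [R0]

Derivation:
R0: 2 valid matches — {0↦0, 1↦3, 2↦2}, {0↦3, 1↦0, 2↦2}
R1: no valid match — LHS pattern not found
R2: no valid match — LHS pattern not found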